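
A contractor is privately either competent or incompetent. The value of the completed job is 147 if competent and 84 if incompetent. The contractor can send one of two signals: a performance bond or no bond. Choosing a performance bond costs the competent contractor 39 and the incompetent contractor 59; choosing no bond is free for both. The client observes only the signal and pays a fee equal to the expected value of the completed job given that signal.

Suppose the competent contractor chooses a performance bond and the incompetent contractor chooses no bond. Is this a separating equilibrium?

If types separate, bond earns payment 147 and no bond earns 84.
Competent: bond gives 147 − 39 = 108; no bond gives 84 − 0 = 84. No deviation. ✓
Incompetent: no bond gives 84 − 0 = 84; bond gives 147 − 59 = 88. Would deviate. ✗

No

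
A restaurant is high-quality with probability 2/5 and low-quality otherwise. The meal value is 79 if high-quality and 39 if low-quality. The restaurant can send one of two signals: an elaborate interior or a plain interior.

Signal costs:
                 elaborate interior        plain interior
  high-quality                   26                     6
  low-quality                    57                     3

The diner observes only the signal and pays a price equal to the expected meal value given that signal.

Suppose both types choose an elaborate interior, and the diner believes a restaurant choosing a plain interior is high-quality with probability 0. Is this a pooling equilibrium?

On the equilibrium path (elaborate interior) the diner holds the prior 2/5 and pays 2/5·79 + 3/5·39 = 55. Off-path (plain interior) belief 0 gives 0·79 + 1·39 = 39.
High-quality: elaborate interior gives 55 − 26 = 29; plain interior gives 39 − 6 = 33. Deviates. ✗
Low-quality: elaborate interior gives 55 − 57 = -2; plain interior gives 39 − 3 = 36. Deviates. ✗

No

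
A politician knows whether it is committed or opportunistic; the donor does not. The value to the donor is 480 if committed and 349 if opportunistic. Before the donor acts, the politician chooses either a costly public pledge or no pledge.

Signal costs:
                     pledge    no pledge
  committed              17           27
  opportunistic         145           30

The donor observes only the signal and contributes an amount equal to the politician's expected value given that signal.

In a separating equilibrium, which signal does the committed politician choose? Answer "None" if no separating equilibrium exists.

None

Try committed → pledge, opportunistic → no pledge:
  If types separate, pledge earns payment 480 and no pledge earns 349.
  Committed: pledge gives 480 − 17 = 463; no pledge gives 349 − 27 = 322. No deviation. ✓
  Opportunistic: no pledge gives 349 − 30 = 319; pledge gives 480 − 145 = 335. Would deviate. ✗
Try committed → no pledge, opportunistic → pledge:
  If types separate, no pledge earns payment 480 and pledge earns 349.
  Committed: no pledge gives 480 − 27 = 453; pledge gives 349 − 17 = 332. No deviation. ✓
  Opportunistic: pledge gives 349 − 145 = 204; no pledge gives 480 − 30 = 450. Would deviate. ✗
Neither assignment is incentive-compatible.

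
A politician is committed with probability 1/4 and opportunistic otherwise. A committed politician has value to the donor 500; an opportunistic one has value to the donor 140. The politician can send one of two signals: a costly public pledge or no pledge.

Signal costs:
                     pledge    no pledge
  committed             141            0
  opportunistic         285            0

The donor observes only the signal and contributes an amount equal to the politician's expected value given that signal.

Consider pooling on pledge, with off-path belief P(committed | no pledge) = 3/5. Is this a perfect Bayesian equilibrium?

On the equilibrium path (pledge) the donor holds the prior 1/4 and pays 1/4·500 + 3/4·140 = 230. Off-path (no pledge) belief 3/5 gives 3/5·500 + 2/5·140 = 356.
Committed: pledge gives 230 − 141 = 89; no pledge gives 356 − 0 = 356. Deviates. ✗
Opportunistic: pledge gives 230 − 285 = -55; no pledge gives 356 − 0 = 356. Deviates. ✗

No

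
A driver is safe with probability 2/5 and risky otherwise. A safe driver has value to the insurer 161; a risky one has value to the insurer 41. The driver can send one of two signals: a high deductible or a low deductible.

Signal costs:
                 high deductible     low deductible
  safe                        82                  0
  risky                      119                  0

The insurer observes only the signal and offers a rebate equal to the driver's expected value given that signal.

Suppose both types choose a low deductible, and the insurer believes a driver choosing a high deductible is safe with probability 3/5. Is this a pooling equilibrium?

On the equilibrium path (low deductible) the insurer holds the prior 2/5 and pays 2/5·161 + 3/5·41 = 89. Off-path (high deductible) belief 3/5 gives 3/5·161 + 2/5·41 = 113.
Safe: low deductible gives 89 − 0 = 89; high deductible gives 113 − 82 = 31. Stays. ✓
Risky: low deductible gives 89 − 0 = 89; high deductible gives 113 − 119 = -6. Stays. ✓
Beliefs are Bayes-consistent on-path and both types best-respond.

Yes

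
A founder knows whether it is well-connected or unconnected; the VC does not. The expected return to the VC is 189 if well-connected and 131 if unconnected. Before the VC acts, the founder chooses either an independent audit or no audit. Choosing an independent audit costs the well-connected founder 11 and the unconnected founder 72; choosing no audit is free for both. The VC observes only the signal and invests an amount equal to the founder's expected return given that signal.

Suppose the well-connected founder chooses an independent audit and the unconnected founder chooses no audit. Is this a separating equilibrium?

If types separate, audit earns payment 189 and no audit earns 131.
Well-connected: audit gives 189 − 11 = 178; no audit gives 131 − 0 = 131. No deviation. ✓
Unconnected: no audit gives 131 − 0 = 131; audit gives 189 − 72 = 117. No deviation. ✓
Neither type gains from mimicking the other.

Yes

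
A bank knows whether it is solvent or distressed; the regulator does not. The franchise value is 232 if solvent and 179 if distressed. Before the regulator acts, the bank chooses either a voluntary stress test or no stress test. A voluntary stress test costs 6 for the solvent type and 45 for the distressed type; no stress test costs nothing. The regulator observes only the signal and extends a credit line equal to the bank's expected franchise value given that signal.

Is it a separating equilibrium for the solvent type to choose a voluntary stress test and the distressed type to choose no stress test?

No

If types separate, stress test earns payment 232 and no stress test earns 179.
Solvent: stress test gives 232 − 6 = 226; no stress test gives 179 − 0 = 179. No deviation. ✓
Distressed: no stress test gives 179 − 0 = 179; stress test gives 232 − 45 = 187. Would deviate. ✗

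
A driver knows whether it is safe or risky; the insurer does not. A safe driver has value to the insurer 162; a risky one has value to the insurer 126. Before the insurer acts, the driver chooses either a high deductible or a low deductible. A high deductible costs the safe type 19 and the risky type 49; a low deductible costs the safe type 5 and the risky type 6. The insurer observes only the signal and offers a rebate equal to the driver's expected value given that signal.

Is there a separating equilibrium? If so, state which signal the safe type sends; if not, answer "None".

Try safe → high deductible, risky → low deductible:
  Under separation the insurer infers type exactly: high deductible → safe (pays 162), low deductible → risky (pays 126).
  Safe: high deductible gives 162 − 19 = 143; low deductible gives 126 − 5 = 121. No deviation. ✓
  Risky: low deductible gives 126 − 6 = 120; high deductible gives 162 − 49 = 113. No deviation. ✓
Both hold — the safe type sends high deductible.

high deductible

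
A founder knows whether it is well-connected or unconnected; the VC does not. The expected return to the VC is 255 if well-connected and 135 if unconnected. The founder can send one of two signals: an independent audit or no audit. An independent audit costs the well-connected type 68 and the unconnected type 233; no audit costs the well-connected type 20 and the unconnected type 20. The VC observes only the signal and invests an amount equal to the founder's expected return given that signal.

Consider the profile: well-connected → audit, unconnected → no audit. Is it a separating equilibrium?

If types separate, audit earns payment 255 and no audit earns 135.
Well-connected: audit gives 255 − 68 = 187; no audit gives 135 − 20 = 115. No deviation. ✓
Unconnected: no audit gives 135 − 20 = 115; audit gives 255 − 233 = 22. No deviation. ✓
Both incentive constraints hold.

Yes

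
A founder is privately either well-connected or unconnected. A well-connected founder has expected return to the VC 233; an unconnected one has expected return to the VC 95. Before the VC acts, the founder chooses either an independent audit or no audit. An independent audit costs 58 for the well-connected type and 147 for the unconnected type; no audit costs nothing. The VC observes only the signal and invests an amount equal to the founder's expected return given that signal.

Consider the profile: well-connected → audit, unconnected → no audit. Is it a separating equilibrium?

If types separate, audit earns payment 233 and no audit earns 95.
Well-connected: audit gives 233 − 58 = 175; no audit gives 95 − 0 = 95. No deviation. ✓
Unconnected: no audit gives 95 − 0 = 95; audit gives 233 − 147 = 86. No deviation. ✓
Both incentive constraints hold.

Yes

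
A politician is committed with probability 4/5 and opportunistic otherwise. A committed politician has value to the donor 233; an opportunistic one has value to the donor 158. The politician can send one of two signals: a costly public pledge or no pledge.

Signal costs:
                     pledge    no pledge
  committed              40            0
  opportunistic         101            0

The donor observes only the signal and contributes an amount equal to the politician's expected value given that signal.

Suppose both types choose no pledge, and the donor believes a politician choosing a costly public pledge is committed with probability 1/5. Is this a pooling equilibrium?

Yes

On the equilibrium path (no pledge) the donor holds the prior 4/5 and pays 4/5·233 + 1/5·158 = 218. Off-path (pledge) belief 1/5 gives 1/5·233 + 4/5·158 = 173.
Committed: no pledge gives 218 − 0 = 218; pledge gives 173 − 40 = 133. Stays. ✓
Opportunistic: no pledge gives 218 − 0 = 218; pledge gives 173 − 101 = 72. Stays. ✓
Beliefs are Bayes-consistent on-path and both types best-respond.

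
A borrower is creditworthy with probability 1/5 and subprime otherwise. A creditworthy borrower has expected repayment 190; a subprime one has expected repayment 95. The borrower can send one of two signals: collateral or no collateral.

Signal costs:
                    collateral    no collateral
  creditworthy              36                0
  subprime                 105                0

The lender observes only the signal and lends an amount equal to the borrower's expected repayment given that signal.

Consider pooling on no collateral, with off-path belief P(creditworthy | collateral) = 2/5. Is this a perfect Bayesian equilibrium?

On the equilibrium path (no collateral) the lender holds the prior 1/5 and pays 1/5·190 + 4/5·95 = 114. Off-path (collateral) belief 2/5 gives 2/5·190 + 3/5·95 = 133.
Creditworthy: no collateral gives 114 − 0 = 114; collateral gives 133 − 36 = 97. Stays. ✓
Subprime: no collateral gives 114 − 0 = 114; collateral gives 133 − 105 = 28. Stays. ✓
Beliefs are Bayes-consistent on-path and both types best-respond.

Yes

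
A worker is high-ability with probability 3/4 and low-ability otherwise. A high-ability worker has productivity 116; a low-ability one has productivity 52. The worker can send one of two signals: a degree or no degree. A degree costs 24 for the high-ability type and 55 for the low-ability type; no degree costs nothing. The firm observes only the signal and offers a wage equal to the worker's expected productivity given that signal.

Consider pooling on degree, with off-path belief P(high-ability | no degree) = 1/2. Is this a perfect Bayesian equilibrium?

No

At the pooled signal (degree) the firm holds the prior 3/4 and pays 3/4·116 + 1/4·52 = 100. Off-path (no degree) belief 1/2 gives 1/2·116 + 1/2·52 = 84.
High-ability: degree gives 100 − 24 = 76; no degree gives 84 − 0 = 84. Deviates. ✗
Low-ability: degree gives 100 − 55 = 45; no degree gives 84 − 0 = 84. Deviates. ✗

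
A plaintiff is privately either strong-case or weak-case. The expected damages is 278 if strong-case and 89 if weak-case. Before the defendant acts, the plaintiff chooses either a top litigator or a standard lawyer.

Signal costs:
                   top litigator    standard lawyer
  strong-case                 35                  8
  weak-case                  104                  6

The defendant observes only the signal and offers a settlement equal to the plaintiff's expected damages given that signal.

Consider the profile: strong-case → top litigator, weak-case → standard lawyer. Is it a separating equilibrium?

If types separate, top litigator earns payment 278 and standard lawyer earns 89.
Strong-case: top litigator gives 278 − 35 = 243; standard lawyer gives 89 − 8 = 81. No deviation. ✓
Weak-case: standard lawyer gives 89 − 6 = 83; top litigator gives 278 − 104 = 174. Would deviate. ✗

No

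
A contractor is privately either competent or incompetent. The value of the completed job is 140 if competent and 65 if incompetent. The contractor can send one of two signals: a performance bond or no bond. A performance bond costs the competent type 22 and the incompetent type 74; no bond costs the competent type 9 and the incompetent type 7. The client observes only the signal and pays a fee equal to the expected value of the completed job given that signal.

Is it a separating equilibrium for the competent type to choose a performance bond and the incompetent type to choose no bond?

If types separate, bond earns payment 140 and no bond earns 65.
Competent: bond gives 140 − 22 = 118; no bond gives 65 − 9 = 56. No deviation. ✓
Incompetent: no bond gives 65 − 7 = 58; bond gives 140 − 74 = 66. Would deviate. ✗

No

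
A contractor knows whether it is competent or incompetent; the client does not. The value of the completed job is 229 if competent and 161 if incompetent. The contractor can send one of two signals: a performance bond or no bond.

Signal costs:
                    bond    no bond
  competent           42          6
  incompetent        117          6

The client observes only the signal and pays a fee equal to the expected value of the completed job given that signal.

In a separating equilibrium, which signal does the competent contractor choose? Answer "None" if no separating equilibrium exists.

bond

Try competent → bond, incompetent → no bond:
  If types separate, bond earns payment 229 and no bond earns 161.
  Competent: bond gives 229 − 42 = 187; no bond gives 161 − 6 = 155. No deviation. ✓
  Incompetent: no bond gives 161 − 6 = 155; bond gives 229 − 117 = 112. No deviation. ✓
Both hold — the competent type sends bond.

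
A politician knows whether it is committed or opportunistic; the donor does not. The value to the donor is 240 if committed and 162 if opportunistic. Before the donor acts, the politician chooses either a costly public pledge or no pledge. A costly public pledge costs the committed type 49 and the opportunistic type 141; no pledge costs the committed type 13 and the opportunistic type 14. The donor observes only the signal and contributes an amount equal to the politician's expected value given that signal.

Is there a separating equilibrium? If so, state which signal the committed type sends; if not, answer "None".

Try committed → pledge, opportunistic → no pledge:
  Under separation the donor infers type exactly: pledge → committed (pays 240), no pledge → opportunistic (pays 162).
  Committed: pledge gives 240 − 49 = 191; no pledge gives 162 − 13 = 149. No deviation. ✓
  Opportunistic: no pledge gives 162 − 14 = 148; pledge gives 240 − 141 = 99. No deviation. ✓
Both hold — the committed type sends pledge.

pledge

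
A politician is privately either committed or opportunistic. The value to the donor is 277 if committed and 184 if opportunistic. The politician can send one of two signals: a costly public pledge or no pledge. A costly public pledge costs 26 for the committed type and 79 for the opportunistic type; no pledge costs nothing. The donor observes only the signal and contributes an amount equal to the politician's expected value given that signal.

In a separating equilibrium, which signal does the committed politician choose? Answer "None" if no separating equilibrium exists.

None

Try committed → pledge, opportunistic → no pledge:
  Under separation the donor infers type exactly: pledge → committed (pays 277), no pledge → opportunistic (pays 184).
  Committed: pledge gives 277 − 26 = 251; no pledge gives 184 − 0 = 184. No deviation. ✓
  Opportunistic: no pledge gives 184 − 0 = 184; pledge gives 277 − 79 = 198. Would deviate. ✗
Try committed → no pledge, opportunistic → pledge:
  Under separation the donor infers type exactly: no pledge → committed (pays 277), pledge → opportunistic (pays 184).
  Committed: no pledge gives 277 − 0 = 277; pledge gives 184 − 26 = 158. No deviation. ✓
  Opportunistic: pledge gives 184 − 79 = 105; no pledge gives 277 − 0 = 277. Would deviate. ✗
Neither assignment is incentive-compatible.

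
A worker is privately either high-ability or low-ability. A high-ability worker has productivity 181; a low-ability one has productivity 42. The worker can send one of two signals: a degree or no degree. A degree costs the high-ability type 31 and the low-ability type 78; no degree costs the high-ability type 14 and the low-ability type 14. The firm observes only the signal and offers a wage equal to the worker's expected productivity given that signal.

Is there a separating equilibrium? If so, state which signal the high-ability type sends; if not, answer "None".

None

Try high-ability → degree, low-ability → no degree:
  Under separation the firm infers type exactly: degree → high-ability (pays 181), no degree → low-ability (pays 42).
  High-ability: degree gives 181 − 31 = 150; no degree gives 42 − 14 = 28. No deviation. ✓
  Low-ability: no degree gives 42 − 14 = 28; degree gives 181 − 78 = 103. Would deviate. ✗
Try high-ability → no degree, low-ability → degree:
  Under separation the firm infers type exactly: no degree → high-ability (pays 181), degree → low-ability (pays 42).
  High-ability: no degree gives 181 − 14 = 167; degree gives 42 − 31 = 11. No deviation. ✓
  Low-ability: degree gives 42 − 78 = -36; no degree gives 181 − 14 = 167. Would deviate. ✗
Neither assignment is incentive-compatible.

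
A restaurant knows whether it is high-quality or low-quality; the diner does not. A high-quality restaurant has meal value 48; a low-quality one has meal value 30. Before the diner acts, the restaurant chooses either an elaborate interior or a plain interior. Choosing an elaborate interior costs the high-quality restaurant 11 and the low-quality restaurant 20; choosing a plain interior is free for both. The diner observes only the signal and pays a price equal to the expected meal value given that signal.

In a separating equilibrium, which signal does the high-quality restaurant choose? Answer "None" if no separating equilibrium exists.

Try high-quality → elaborate interior, low-quality → plain interior:
  If types separate, elaborate interior earns payment 48 and plain interior earns 30.
  High-quality: elaborate interior gives 48 − 11 = 37; plain interior gives 30 − 0 = 30. No deviation. ✓
  Low-quality: plain interior gives 30 − 0 = 30; elaborate interior gives 48 − 20 = 28. No deviation. ✓
Both hold — the high-quality type sends elaborate interior.

elaborate interior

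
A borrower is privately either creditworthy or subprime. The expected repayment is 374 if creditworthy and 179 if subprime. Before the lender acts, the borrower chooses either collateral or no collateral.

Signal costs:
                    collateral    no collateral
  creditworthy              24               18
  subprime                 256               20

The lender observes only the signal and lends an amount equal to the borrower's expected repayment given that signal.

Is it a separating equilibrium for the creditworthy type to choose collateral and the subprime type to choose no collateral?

Yes

Under separation the lender infers type exactly: collateral → creditworthy (pays 374), no collateral → subprime (pays 179).
Creditworthy: collateral gives 374 − 24 = 350; no collateral gives 179 − 18 = 161. No deviation. ✓
Subprime: no collateral gives 179 − 20 = 159; collateral gives 374 − 256 = 118. No deviation. ✓
Neither type gains from mimicking the other.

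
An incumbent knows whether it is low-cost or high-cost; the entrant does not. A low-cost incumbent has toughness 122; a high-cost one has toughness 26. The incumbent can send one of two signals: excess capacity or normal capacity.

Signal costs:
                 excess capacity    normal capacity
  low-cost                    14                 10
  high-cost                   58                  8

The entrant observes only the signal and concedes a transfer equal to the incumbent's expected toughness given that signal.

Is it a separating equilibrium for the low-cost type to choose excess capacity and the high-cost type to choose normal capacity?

No

If types separate, excess capacity earns payment 122 and normal capacity earns 26.
Low-cost: excess capacity gives 122 − 14 = 108; normal capacity gives 26 − 10 = 16. No deviation. ✓
High-cost: normal capacity gives 26 − 8 = 18; excess capacity gives 122 − 58 = 64. Would deviate. ✗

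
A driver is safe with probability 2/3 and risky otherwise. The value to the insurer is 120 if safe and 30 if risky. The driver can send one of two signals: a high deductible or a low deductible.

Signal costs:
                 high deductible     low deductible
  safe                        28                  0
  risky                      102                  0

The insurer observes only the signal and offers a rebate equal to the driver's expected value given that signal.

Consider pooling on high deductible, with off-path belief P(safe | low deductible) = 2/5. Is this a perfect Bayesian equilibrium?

At the pooled signal (high deductible) the insurer holds the prior 2/3 and pays 2/3·120 + 1/3·30 = 90. Off-path (low deductible) belief 2/5 gives 2/5·120 + 3/5·30 = 66.
Safe: high deductible gives 90 − 28 = 62; low deductible gives 66 − 0 = 66. Deviates. ✗
Risky: high deductible gives 90 − 102 = -12; low deductible gives 66 − 0 = 66. Deviates. ✗

No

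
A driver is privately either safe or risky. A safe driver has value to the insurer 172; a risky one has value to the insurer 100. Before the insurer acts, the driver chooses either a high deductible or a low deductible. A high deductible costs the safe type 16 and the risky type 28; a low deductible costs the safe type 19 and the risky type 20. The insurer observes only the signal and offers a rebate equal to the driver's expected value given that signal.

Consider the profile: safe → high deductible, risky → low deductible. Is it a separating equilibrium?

Under separation the insurer infers type exactly: high deductible → safe (pays 172), low deductible → risky (pays 100).
Safe: high deductible gives 172 − 16 = 156; low deductible gives 100 − 19 = 81. No deviation. ✓
Risky: low deductible gives 100 − 20 = 80; high deductible gives 172 − 28 = 144. Would deviate. ✗

No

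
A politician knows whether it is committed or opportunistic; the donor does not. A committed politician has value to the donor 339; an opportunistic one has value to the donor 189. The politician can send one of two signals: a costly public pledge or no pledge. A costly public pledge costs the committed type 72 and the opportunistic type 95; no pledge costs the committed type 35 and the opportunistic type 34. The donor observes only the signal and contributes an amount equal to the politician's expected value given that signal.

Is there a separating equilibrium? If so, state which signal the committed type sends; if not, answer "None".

Try committed → pledge, opportunistic → no pledge:
  Under separation the donor infers type exactly: pledge → committed (pays 339), no pledge → opportunistic (pays 189).
  Committed: pledge gives 339 − 72 = 267; no pledge gives 189 − 35 = 154. No deviation. ✓
  Opportunistic: no pledge gives 189 − 34 = 155; pledge gives 339 − 95 = 244. Would deviate. ✗
Try committed → no pledge, opportunistic → pledge:
  Under separation the donor infers type exactly: no pledge → committed (pays 339), pledge → opportunistic (pays 189).
  Committed: no pledge gives 339 − 35 = 304; pledge gives 189 − 72 = 117. No deviation. ✓
  Opportunistic: pledge gives 189 − 95 = 94; no pledge gives 339 − 34 = 305. Would deviate. ✗
Neither assignment is incentive-compatible.

None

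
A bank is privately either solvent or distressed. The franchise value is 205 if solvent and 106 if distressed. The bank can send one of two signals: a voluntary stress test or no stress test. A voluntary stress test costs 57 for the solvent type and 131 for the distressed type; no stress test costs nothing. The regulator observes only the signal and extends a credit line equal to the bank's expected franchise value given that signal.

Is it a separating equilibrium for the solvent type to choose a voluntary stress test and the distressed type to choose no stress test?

Yes

Under separation the regulator infers type exactly: stress test → solvent (pays 205), no stress test → distressed (pays 106).
Solvent: stress test gives 205 − 57 = 148; no stress test gives 106 − 0 = 106. No deviation. ✓
Distressed: no stress test gives 106 − 0 = 106; stress test gives 205 − 131 = 74. No deviation. ✓
Both incentive constraints hold.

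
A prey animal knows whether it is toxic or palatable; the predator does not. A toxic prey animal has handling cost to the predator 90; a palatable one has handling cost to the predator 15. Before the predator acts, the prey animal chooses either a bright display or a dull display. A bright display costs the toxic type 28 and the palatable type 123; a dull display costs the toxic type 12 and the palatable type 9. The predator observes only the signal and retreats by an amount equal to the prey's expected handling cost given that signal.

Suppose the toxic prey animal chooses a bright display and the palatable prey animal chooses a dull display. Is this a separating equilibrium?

Yes

Under separation the predator infers type exactly: bright display → toxic (pays 90), dull display → palatable (pays 15).
Toxic: bright display gives 90 − 28 = 62; dull display gives 15 − 12 = 3. No deviation. ✓
Palatable: dull display gives 15 − 9 = 6; bright display gives 90 − 123 = -33. No deviation. ✓
Neither type gains from mimicking the other.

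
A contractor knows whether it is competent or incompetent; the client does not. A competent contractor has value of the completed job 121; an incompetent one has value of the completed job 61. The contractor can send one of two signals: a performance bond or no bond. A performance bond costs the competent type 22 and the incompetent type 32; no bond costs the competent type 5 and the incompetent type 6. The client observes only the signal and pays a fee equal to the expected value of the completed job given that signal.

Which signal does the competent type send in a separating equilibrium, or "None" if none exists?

Try competent → bond, incompetent → no bond:
  If types separate, bond earns payment 121 and no bond earns 61.
  Competent: bond gives 121 − 22 = 99; no bond gives 61 − 5 = 56. No deviation. ✓
  Incompetent: no bond gives 61 − 6 = 55; bond gives 121 − 32 = 89. Would deviate. ✗
Try competent → no bond, incompetent → bond:
  If types separate, no bond earns payment 121 and bond earns 61.
  Competent: no bond gives 121 − 5 = 116; bond gives 61 − 22 = 39. No deviation. ✓
  Incompetent: bond gives 61 − 32 = 29; no bond gives 121 − 6 = 115. Would deviate. ✗
Neither assignment is incentive-compatible.

None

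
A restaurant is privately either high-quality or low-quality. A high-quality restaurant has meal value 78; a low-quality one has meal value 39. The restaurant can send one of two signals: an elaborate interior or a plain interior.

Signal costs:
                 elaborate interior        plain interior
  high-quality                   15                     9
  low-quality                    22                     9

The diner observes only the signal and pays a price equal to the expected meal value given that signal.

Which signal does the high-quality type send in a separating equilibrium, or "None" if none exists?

None

Try high-quality → elaborate interior, low-quality → plain interior:
  If types separate, elaborate interior earns payment 78 and plain interior earns 39.
  High-quality: elaborate interior gives 78 − 15 = 63; plain interior gives 39 − 9 = 30. No deviation. ✓
  Low-quality: plain interior gives 39 − 9 = 30; elaborate interior gives 78 − 22 = 56. Would deviate. ✗
Try high-quality → plain interior, low-quality → elaborate interior:
  If types separate, plain interior earns payment 78 and elaborate interior earns 39.
  High-quality: plain interior gives 78 − 9 = 69; elaborate interior gives 39 − 15 = 24. No deviation. ✓
  Low-quality: elaborate interior gives 39 − 22 = 17; plain interior gives 78 − 9 = 69. Would deviate. ✗
Neither assignment is incentive-compatible.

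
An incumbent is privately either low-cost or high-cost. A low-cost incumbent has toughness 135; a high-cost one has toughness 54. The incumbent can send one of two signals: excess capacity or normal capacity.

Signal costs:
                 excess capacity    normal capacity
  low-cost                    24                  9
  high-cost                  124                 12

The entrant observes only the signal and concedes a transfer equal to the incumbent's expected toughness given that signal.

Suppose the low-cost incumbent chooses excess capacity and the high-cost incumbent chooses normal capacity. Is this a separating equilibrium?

Yes

If types separate, excess capacity earns payment 135 and normal capacity earns 54.
Low-cost: excess capacity gives 135 − 24 = 111; normal capacity gives 54 − 9 = 45. No deviation. ✓
High-cost: normal capacity gives 54 − 12 = 42; excess capacity gives 135 − 124 = 11. No deviation. ✓
Neither type gains from mimicking the other.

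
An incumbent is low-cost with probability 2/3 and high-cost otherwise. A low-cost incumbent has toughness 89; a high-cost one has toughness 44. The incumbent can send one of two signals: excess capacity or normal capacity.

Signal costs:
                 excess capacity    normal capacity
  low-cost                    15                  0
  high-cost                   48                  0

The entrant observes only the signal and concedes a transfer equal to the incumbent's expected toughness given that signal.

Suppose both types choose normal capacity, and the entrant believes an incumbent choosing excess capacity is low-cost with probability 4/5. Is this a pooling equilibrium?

Yes

On the equilibrium path (normal capacity) the entrant holds the prior 2/3 and pays 2/3·89 + 1/3·44 = 74. Off-path (excess capacity) belief 4/5 gives 4/5·89 + 1/5·44 = 80.
Low-cost: normal capacity gives 74 − 0 = 74; excess capacity gives 80 − 15 = 65. Stays. ✓
High-cost: normal capacity gives 74 − 0 = 74; excess capacity gives 80 − 48 = 32. Stays. ✓
Beliefs are Bayes-consistent on-path and both types best-respond.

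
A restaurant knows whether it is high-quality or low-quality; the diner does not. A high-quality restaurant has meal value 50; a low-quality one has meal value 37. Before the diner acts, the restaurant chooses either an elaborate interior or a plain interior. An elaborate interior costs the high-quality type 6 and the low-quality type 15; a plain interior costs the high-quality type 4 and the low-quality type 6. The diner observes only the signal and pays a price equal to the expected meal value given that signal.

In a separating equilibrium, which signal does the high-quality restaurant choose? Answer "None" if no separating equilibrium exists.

Try high-quality → elaborate interior, low-quality → plain interior:
  If types separate, elaborate interior earns payment 50 and plain interior earns 37.
  High-quality: elaborate interior gives 50 − 6 = 44; plain interior gives 37 − 4 = 33. No deviation. ✓
  Low-quality: plain interior gives 37 − 6 = 31; elaborate interior gives 50 − 15 = 35. Would deviate. ✗
Try high-quality → plain interior, low-quality → elaborate interior:
  If types separate, plain interior earns payment 50 and elaborate interior earns 37.
  High-quality: plain interior gives 50 − 4 = 46; elaborate interior gives 37 − 6 = 31. No deviation. ✓
  Low-quality: elaborate interior gives 37 − 15 = 22; plain interior gives 50 − 6 = 44. Would deviate. ✗
Neither assignment is incentive-compatible.

None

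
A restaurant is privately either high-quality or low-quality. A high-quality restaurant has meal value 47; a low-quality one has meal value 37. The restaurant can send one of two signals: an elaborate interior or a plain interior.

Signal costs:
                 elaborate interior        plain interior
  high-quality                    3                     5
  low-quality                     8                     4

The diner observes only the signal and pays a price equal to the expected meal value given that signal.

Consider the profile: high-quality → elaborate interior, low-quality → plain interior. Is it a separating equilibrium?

No

Under separation the diner infers type exactly: elaborate interior → high-quality (pays 47), plain interior → low-quality (pays 37).
High-quality: elaborate interior gives 47 − 3 = 44; plain interior gives 37 − 5 = 32. No deviation. ✓
Low-quality: plain interior gives 37 − 4 = 33; elaborate interior gives 47 − 8 = 39. Would deviate. ✗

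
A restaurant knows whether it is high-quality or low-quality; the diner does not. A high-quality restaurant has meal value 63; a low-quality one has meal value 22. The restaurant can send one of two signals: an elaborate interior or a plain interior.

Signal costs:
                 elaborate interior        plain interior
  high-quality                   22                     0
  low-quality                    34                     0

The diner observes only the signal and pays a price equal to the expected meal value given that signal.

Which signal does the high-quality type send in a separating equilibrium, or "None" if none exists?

None

Try high-quality → elaborate interior, low-quality → plain interior:
  If types separate, elaborate interior earns payment 63 and plain interior earns 22.
  High-quality: elaborate interior gives 63 − 22 = 41; plain interior gives 22 − 0 = 22. No deviation. ✓
  Low-quality: plain interior gives 22 − 0 = 22; elaborate interior gives 63 − 34 = 29. Would deviate. ✗
Try high-quality → plain interior, low-quality → elaborate interior:
  If types separate, plain interior earns payment 63 and elaborate interior earns 22.
  High-quality: plain interior gives 63 − 0 = 63; elaborate interior gives 22 − 22 = 0. No deviation. ✓
  Low-quality: elaborate interior gives 22 − 34 = -12; plain interior gives 63 − 0 = 63. Would deviate. ✗
Neither assignment is incentive-compatible.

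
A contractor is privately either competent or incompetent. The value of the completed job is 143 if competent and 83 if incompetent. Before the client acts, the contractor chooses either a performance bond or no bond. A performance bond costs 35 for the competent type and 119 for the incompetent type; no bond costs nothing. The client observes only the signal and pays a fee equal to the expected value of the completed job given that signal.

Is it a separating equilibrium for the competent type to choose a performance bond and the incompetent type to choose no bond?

Yes

If types separate, bond earns payment 143 and no bond earns 83.
Competent: bond gives 143 − 35 = 108; no bond gives 83 − 0 = 83. No deviation. ✓
Incompetent: no bond gives 83 − 0 = 83; bond gives 143 − 119 = 24. No deviation. ✓
Neither type gains from mimicking the other.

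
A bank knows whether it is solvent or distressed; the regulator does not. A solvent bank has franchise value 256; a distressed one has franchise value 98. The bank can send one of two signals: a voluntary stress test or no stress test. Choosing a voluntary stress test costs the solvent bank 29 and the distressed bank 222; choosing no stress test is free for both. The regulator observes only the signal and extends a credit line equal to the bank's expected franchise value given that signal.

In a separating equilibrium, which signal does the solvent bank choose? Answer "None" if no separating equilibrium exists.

Try solvent → stress test, distressed → no stress test:
  If types separate, stress test earns payment 256 and no stress test earns 98.
  Solvent: stress test gives 256 − 29 = 227; no stress test gives 98 − 0 = 98. No deviation. ✓
  Distressed: no stress test gives 98 − 0 = 98; stress test gives 256 − 222 = 34. No deviation. ✓
Both hold — the solvent type sends stress test.

stress test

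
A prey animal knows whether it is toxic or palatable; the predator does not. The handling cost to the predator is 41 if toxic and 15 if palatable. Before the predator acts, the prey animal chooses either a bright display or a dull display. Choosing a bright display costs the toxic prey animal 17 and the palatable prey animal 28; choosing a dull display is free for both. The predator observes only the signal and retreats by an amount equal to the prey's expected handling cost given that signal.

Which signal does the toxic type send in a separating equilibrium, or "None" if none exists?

bright display

Try toxic → bright display, palatable → dull display:
  Under separation the predator infers type exactly: bright display → toxic (pays 41), dull display → palatable (pays 15).
  Toxic: bright display gives 41 − 17 = 24; dull display gives 15 − 0 = 15. No deviation. ✓
  Palatable: dull display gives 15 − 0 = 15; bright display gives 41 − 28 = 13. No deviation. ✓
Both hold — the toxic type sends bright display.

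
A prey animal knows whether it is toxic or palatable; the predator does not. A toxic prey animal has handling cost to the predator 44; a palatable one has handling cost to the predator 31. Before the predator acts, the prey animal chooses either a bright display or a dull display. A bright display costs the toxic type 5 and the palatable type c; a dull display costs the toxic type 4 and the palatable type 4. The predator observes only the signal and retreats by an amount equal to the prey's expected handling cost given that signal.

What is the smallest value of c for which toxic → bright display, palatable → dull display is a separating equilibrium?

17

Under separation: bright display → toxic (pays 44); dull display → palatable (pays 31).
Toxic: 44 − 5 = 39 ≥ 31 − 4 = 27. Holds regardless of c. ✓
Palatable: 31 − 4 ≥ 44 − c, so c ≥ 44 − 27 = 17.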